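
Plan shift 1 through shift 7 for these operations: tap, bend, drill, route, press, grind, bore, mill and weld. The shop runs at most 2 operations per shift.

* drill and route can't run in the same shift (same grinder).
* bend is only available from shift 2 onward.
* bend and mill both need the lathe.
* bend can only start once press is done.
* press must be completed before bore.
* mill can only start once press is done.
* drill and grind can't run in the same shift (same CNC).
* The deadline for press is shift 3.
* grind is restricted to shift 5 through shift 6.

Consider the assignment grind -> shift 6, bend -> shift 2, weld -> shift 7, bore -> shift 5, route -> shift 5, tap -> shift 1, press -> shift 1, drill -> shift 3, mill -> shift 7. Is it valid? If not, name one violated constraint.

drill and grind can't run in the same shift (same CNC) — holds.
bend can only start once press is done — holds.
mill can only start once press is done — holds.
drill and route can't run in the same shift (same grinder) — holds.
The deadline for press is shift 3 — holds.
bend is only available from shift 2 onward — holds.
press must be completed before bore — holds.
bend and mill both need the lathe — holds.
The shop runs at most 2 operations per shift — holds.
grind is restricted to shift 5 through shift 6 — holds.

Yes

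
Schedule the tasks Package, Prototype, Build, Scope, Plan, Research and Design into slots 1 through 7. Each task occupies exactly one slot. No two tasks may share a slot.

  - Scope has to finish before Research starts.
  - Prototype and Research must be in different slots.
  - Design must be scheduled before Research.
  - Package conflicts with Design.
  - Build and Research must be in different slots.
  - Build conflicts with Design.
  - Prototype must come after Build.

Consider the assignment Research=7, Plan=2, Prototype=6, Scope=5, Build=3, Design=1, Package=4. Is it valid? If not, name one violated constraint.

Yes, all constraints hold

Build and Research must be in different slots — holds.
Package conflicts with Design — holds.
No two tasks may share a slot — holds.
Build conflicts with Design — holds.
Prototype and Research must be in different slots — holds.
Design must be scheduled before Research — holds.
Prototype must come after Build — holds.
Scope has to finish before Research starts — holds.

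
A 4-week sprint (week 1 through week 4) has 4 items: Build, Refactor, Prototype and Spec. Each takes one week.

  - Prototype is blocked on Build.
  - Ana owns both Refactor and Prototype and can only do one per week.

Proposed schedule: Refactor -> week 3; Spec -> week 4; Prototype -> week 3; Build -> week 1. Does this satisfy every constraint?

Ana owns both Refactor and Prototype and can only do one per week — violated.
Prototype is blocked on Build — holds.

No — it violates: Ana owns both Refactor and Prototype and can only do one per week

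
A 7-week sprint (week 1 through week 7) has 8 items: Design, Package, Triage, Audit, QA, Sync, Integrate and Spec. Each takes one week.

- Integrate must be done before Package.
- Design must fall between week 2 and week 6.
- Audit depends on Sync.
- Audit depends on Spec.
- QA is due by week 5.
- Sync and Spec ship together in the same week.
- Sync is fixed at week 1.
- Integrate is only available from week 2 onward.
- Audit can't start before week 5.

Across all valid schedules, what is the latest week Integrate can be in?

Integrate is available from week 2; downstream work caps Integrate at week 6.
Integrate at week 6 is achievable: QA in week 1; Integrate in week 6; Design in week 2; Triage in week 1; Sync in week 1; Spec in week 1; Package in week 7; Audit in week 5.

week 6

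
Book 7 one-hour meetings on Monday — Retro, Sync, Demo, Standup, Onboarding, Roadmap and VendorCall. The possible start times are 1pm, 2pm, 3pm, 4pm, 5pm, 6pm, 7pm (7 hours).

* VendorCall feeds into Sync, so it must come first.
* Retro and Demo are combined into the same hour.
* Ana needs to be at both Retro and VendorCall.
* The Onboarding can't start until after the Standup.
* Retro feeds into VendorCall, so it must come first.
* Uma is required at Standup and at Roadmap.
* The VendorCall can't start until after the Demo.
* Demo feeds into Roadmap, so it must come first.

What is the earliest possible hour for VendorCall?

Precedence pushes VendorCall to at least 2pm; downstream work caps VendorCall at 6pm.
VendorCall at 2pm is achievable: VendorCall=2pm, Roadmap=2pm, Retro=1pm, Standup=1pm, Demo=1pm, Sync=3pm, Onboarding=2pm.

2pm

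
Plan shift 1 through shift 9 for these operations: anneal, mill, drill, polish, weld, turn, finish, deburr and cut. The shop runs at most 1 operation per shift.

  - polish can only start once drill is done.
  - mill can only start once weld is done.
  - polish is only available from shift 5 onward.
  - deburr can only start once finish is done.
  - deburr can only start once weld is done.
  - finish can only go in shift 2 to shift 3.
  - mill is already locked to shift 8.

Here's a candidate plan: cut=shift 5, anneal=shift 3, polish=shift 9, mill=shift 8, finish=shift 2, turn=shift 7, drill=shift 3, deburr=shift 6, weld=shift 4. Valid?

The shop runs at most 1 operation per shift — violated.
polish can only start once drill is done — holds.
deburr can only start once weld is done — holds.
polish is only available from shift 5 onward — holds.
deburr can only start once finish is done — holds.
mill can only start once weld is done — holds.
finish can only go in shift 2 to shift 3 — holds.
mill is already locked to shift 8 — holds.

Invalid. The shop runs at most 1 operation per shift.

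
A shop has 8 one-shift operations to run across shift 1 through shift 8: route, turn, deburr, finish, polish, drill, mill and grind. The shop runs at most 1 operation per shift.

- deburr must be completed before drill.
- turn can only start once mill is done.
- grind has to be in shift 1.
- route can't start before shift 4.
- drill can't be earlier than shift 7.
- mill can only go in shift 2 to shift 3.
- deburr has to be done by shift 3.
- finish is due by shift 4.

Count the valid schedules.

Splitting on route: it can be shift 5 (8), shift 6 (8), shift 7 (4), shift 8 (4). Listing each branch's schedules as (turn, deburr, finish, polish, drill, mill, grind) by shift number:
route=shift 5: (6,2,4,7,8,3,1) (6,2,4,8,7,3,1) (6,3,4,7,8,2,1) (6,3,4,8,7,2,1) (7,2,4,6,8,3,1) (7,3,4,6,8,2,1) (8,2,4,6,7,3,1) (8,3,4,6,7,2,1) — 8.
route=shift 6: (5,2,4,7,8,3,1) (5,2,4,8,7,3,1) (5,3,4,7,8,2,1) (5,3,4,8,7,2,1) (7,2,4,5,8,3,1) (7,3,4,5,8,2,1) (8,2,4,5,7,3,1) (8,3,4,5,7,2,1) — 8.
route=shift 7: (5,2,4,6,8,3,1) (5,3,4,6,8,2,1) (6,2,4,5,8,3,1) (6,3,4,5,8,2,1) — 4.
route=shift 8: (5,2,4,6,7,3,1) (5,3,4,6,7,2,1) (6,2,4,5,7,3,1) (6,3,4,5,7,2,1) — 4.
Summing: 8 + 8 + 4 + 4 = 24.

24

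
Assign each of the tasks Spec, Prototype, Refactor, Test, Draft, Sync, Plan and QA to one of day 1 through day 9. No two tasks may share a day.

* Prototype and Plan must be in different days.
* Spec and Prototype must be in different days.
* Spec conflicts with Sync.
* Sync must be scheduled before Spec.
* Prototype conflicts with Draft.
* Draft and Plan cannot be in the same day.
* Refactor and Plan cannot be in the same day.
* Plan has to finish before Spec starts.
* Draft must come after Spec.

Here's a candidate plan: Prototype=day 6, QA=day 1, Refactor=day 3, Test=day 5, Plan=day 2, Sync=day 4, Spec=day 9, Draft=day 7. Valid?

Refactor and Plan cannot be in the same day — holds.
Plan has to finish before Spec starts — holds.
Sync must be scheduled before Spec — holds.
Prototype and Plan must be in different days — holds.
Prototype conflicts with Draft — holds.
Draft and Plan cannot be in the same day — holds.
Draft must come after Spec — violated.
No two tasks may share a day — holds.
Spec and Prototype must be in different days — holds.
Spec conflicts with Sync — holds.

No — it violates: Draft must come after Spec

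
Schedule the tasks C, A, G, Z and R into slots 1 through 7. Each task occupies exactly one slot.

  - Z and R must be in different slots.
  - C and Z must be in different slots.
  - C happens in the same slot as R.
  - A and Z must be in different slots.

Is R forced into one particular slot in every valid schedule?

R can be 1 (e.g. C=1; R=1; G=1; A=1; Z=2) or 2 (e.g. R in 2; A in 1; C in 2; G in 1; Z in 3).

No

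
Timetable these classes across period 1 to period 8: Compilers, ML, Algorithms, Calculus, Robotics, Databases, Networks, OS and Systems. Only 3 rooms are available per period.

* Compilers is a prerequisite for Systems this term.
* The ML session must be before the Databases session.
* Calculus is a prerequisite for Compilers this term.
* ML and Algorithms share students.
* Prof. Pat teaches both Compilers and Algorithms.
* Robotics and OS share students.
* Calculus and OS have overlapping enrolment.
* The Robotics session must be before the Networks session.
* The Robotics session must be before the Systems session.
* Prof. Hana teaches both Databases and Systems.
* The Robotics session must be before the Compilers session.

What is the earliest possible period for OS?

period 1

OS at period 1 is achievable: Algorithms in period 4, Systems in period 4, Networks in period 3, Compilers in period 3, Robotics in period 2, OS in period 1, Calculus in period 2, ML in period 1, Databases in period 2.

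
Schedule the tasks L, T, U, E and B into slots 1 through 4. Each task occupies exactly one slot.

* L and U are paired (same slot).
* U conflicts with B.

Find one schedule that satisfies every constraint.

U -> 1, T -> 1, L -> 1, E -> 1, B -> 2

Checking: U(1) != B(2); L = U = 1.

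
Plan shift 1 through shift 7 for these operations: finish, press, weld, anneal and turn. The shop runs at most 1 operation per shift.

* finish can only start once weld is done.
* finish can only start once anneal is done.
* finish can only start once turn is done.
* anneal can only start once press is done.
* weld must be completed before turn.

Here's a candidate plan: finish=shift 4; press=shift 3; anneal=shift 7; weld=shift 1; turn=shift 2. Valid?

finish can only start once anneal is done — violated.
The shop runs at most 1 operation per shift — holds.
weld must be completed before turn — holds.
anneal can only start once press is done — holds.
finish can only start once weld is done — holds.
finish can only start once turn is done — holds.

No. finish can only start once anneal is done is not satisfied.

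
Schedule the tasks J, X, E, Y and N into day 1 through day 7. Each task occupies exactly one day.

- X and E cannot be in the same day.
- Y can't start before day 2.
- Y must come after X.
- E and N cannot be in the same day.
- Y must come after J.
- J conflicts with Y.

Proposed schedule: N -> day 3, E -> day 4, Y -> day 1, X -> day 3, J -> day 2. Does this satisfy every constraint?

No — it violates: Y can't start before day 2

X and E cannot be in the same day — holds.
Y must come after J — violated.
Y can't start before day 2 — violated.
Y must come after X — violated.
E and N cannot be in the same day — holds.
J conflicts with Y — holds.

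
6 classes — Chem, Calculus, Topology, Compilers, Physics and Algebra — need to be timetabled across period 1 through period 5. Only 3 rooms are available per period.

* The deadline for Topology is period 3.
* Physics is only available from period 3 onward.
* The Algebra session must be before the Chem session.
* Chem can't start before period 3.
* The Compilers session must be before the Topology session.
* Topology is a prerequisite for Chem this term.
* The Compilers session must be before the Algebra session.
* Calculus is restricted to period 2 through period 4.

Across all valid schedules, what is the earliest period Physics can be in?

Physics is available from period 3.
Physics at period 3 is achievable: Physics=period 3; Algebra=period 2; Compilers=period 1; Calculus=period 2; Topology=period 2; Chem=period 3.

period 3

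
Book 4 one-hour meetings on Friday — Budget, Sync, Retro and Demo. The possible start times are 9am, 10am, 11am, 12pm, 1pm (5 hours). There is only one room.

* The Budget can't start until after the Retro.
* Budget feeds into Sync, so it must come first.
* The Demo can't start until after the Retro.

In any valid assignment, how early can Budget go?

Precedence pushes Budget to at least 10am; downstream work caps Budget at 12pm.
Budget at 10am is achievable: Demo -> 12pm; Budget -> 10am; Retro -> 9am; Sync -> 11am.

10am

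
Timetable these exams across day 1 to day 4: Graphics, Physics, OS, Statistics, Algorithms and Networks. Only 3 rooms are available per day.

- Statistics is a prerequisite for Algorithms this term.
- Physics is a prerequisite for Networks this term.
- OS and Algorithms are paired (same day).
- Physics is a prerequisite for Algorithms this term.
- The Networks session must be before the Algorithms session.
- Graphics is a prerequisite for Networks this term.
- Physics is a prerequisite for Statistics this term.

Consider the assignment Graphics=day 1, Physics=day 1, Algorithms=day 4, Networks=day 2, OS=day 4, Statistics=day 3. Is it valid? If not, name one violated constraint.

Physics is a prerequisite for Statistics this term — holds.
Physics is a prerequisite for Networks this term — holds.
Statistics is a prerequisite for Algorithms this term — holds.
Only 3 rooms are available per day — holds.
Physics is a prerequisite for Algorithms this term — holds.
Graphics is a prerequisite for Networks this term — holds.
OS and Algorithms are paired (same day) — holds.
The Networks session must be before the Algorithms session — holds.

Yes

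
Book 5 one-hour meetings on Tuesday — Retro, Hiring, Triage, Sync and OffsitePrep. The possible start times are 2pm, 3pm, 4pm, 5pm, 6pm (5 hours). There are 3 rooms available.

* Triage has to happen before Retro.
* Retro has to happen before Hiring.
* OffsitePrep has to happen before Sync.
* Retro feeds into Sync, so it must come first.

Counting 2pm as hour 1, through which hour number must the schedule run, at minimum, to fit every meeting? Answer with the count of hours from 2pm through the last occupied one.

The precedence chain requires at least 3 distinct hours.
With at most 3 per hour and 5 meetings, at least 2 hours are needed.
3 works (last occupied hour: 4pm): for example Hiring -> 4pm, Sync -> 4pm, Retro -> 3pm, Triage -> 2pm, OffsitePrep -> 2pm.

3 hours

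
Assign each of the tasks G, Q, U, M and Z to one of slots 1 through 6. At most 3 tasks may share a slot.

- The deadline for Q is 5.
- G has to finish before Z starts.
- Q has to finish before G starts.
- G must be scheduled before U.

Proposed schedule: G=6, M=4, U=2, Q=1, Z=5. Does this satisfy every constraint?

No. G must be scheduled before U is not satisfied.

The deadline for Q is 5 — holds.
At most 3 tasks may share a slot — holds.
G must be scheduled before U — violated.
Q has to finish before G starts — holds.
G has to finish before Z starts — violated.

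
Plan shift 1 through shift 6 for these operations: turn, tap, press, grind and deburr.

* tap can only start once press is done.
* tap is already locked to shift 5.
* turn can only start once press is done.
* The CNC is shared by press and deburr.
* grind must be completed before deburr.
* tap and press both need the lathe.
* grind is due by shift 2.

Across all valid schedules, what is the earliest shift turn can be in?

shift 2

Precedence pushes turn to at least shift 2.
turn at shift 2 is achievable: grind in shift 1, turn in shift 2, press in shift 1, tap in shift 5, deburr in shift 2.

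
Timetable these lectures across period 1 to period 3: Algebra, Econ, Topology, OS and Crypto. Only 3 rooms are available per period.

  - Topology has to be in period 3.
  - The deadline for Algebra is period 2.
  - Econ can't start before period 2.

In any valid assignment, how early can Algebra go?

Algebra's own window allows nothing later than period 2.
Algebra at period 1 is achievable: Topology=period 3, Crypto=period 1, Algebra=period 1, Econ=period 2, OS=period 1.

period 1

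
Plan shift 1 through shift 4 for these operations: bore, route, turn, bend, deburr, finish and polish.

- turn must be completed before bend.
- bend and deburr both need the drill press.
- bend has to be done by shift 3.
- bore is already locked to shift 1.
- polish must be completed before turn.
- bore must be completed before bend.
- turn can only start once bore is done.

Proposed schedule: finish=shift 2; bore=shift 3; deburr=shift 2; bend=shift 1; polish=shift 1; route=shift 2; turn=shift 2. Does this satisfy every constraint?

No — it violates: bore must be completed before bend

polish must be completed before turn — holds.
bend has to be done by shift 3 — holds.
bore is already locked to shift 1 — violated.
bore must be completed before bend — violated.
turn must be completed before bend — violated.
turn can only start once bore is done — violated.
bend and deburr both need the drill press — holds.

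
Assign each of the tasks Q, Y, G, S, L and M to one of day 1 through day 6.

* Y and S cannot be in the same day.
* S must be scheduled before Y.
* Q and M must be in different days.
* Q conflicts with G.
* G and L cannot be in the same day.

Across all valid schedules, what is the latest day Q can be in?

Q at day 6 is achievable: Y=day 2; S=day 1; G=day 1; Q=day 6; L=day 2; M=day 1.

day 6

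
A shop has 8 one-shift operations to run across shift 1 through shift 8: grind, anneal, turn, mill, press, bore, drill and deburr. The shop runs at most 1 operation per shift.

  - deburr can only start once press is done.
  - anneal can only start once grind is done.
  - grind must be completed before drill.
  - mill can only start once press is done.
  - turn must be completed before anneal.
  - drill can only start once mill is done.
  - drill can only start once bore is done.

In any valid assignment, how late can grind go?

Downstream work caps grind at shift 7.
grind at shift 6 is achievable: mill in shift 2, bore in shift 4, deburr in shift 5, turn in shift 3, anneal in shift 8, drill in shift 7, press in shift 1, grind in shift 6.
Nothing later works — the capacity limit rule out every shift after shift 6.

shift 6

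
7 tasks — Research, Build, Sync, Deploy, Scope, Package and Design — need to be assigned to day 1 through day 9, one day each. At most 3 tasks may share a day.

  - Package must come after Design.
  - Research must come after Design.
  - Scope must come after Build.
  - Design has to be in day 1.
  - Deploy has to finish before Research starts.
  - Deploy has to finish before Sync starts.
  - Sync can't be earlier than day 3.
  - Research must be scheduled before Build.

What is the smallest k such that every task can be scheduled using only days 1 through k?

The precedence chain requires at least 4 distinct days.
With at most 3 per day and 7 tasks, at least 3 days are needed.
4 works (last occupied day: day 4): for example Research=day 2; Deploy=day 1; Sync=day 3; Design=day 1; Build=day 3; Package=day 2; Scope=day 4.

4 days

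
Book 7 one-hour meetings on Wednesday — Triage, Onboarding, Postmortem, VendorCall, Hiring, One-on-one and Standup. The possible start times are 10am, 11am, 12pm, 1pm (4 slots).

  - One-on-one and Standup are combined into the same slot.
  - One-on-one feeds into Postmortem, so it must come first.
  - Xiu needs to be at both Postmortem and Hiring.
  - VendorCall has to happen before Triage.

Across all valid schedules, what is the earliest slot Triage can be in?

Precedence pushes Triage to at least 11am.
Triage at 11am is achievable: One-on-one in 10am, Hiring in 10am, Postmortem in 11am, Standup in 10am, Onboarding in 10am, VendorCall in 10am, Triage in 11am.

11am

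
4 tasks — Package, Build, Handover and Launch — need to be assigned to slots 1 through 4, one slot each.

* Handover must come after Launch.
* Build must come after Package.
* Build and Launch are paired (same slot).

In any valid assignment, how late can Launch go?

3

Launch must be in the same slot as Build, which can't be before 2, so Launch is at least 2; downstream work caps Launch at 3.
Launch at 3 is achievable: Package=1, Build=3, Launch=3, Handover=4.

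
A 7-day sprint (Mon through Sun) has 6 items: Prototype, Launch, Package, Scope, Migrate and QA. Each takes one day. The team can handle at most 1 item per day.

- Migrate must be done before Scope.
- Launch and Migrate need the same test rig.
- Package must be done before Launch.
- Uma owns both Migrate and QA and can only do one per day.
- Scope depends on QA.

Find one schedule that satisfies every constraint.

Launch -> Fri, Migrate -> Mon, Package -> Thu, Scope -> Wed, Prototype -> Sat, QA -> Tue

Checking: QA(Tue) before Scope(Wed); Migrate(Mon) before Scope(Wed); Package(Thu) before Launch(Fri); Launch(Fri) != Migrate(Mon); Migrate(Mon) != QA(Tue); max 1 per day (cap 1).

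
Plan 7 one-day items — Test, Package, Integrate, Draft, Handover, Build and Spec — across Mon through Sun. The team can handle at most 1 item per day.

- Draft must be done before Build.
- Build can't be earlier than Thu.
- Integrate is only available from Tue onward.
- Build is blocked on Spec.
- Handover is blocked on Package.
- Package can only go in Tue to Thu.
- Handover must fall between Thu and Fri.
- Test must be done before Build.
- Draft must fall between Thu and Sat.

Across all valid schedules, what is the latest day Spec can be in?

Sat

Downstream work caps Spec at Sat.
Spec at Sat is achievable: Draft=Fri, Spec=Sat, Test=Mon, Integrate=Wed, Handover=Thu, Build=Sun, Package=Tue.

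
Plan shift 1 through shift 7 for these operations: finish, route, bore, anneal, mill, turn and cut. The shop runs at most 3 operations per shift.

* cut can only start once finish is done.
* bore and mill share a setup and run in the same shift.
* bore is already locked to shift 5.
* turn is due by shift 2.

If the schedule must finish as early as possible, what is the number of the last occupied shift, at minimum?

The precedence chain requires at least 2 distinct shifts.
With at most 3 per shift and 7 operations, at least 3 shifts are needed.
bore can't be placed before shift 5, so the schedule must run through at least shift 5.
5 works (last occupied shift: shift 5): for example anneal=shift 2; bore=shift 5; route=shift 1; cut=shift 2; finish=shift 1; turn=shift 1; mill=shift 5.

shift 5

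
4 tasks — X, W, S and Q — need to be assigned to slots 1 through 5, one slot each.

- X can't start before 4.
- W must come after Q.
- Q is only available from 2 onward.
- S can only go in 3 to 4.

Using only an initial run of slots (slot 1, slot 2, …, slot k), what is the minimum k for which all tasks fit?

4 slots

The precedence chain requires at least 2 distinct slots.
X can't be placed before 4, so the schedule must run through at least slot 4.
4 works (last occupied slot: 4): for example Q -> 2; S -> 3; X -> 4; W -> 3.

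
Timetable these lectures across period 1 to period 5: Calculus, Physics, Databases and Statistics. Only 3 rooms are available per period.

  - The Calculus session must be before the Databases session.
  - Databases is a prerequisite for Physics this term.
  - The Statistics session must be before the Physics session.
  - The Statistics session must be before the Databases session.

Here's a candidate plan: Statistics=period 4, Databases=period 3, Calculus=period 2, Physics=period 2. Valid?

No — it violates: The Statistics session must be before the Physics session

Databases is a prerequisite for Physics this term — violated.
The Calculus session must be before the Databases session — holds.
The Statistics session must be before the Databases session — violated.
Only 3 rooms are available per period — holds.
The Statistics session must be before the Physics session — violated.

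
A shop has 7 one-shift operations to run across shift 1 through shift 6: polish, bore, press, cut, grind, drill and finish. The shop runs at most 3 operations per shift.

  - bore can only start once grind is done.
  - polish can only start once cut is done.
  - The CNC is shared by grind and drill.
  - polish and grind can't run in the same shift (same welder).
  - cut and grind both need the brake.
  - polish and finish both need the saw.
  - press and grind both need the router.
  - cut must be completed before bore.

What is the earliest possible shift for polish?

shift 2

Precedence pushes polish to at least shift 2.
polish at shift 2 is achievable: drill in shift 1; press in shift 1; polish in shift 2; grind in shift 3; cut in shift 1; bore in shift 4; finish in shift 3.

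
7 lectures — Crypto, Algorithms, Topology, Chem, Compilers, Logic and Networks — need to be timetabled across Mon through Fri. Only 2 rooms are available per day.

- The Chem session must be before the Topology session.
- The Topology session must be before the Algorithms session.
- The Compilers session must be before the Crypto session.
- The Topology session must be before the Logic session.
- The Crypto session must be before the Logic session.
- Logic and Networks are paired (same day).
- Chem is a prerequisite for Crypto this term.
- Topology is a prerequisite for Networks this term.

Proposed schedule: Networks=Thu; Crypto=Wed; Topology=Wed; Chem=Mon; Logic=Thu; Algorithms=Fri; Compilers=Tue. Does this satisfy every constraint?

Only 2 rooms are available per day — holds.
Topology is a prerequisite for Networks this term — holds.
Logic and Networks are paired (same day) — holds.
Chem is a prerequisite for Crypto this term — holds.
The Topology session must be before the Logic session — holds.
The Compilers session must be before the Crypto session — holds.
The Chem session must be before the Topology session — holds.
The Crypto session must be before the Logic session — holds.
The Topology session must be before the Algorithms session — holds.

Yes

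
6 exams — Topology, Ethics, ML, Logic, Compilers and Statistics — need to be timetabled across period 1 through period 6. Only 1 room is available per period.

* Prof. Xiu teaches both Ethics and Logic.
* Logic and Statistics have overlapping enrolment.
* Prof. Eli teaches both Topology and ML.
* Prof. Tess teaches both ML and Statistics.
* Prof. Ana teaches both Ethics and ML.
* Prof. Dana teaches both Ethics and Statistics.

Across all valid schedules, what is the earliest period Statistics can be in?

Statistics at period 1 is achievable: Topology in period 2; Statistics in period 1; Ethics in period 3; Compilers in period 6; Logic in period 5; ML in period 4.

period 1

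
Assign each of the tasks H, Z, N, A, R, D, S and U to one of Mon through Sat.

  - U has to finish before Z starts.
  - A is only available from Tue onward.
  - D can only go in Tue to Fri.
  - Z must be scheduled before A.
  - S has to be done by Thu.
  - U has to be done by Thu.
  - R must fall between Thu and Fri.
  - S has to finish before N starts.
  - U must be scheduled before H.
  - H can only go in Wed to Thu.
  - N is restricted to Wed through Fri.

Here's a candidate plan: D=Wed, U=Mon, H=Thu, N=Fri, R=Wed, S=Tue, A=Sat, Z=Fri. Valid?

No. R must fall between Thu and Fri is not satisfied.

U must be scheduled before H — holds.
A is only available from Tue onward — holds.
Z must be scheduled before A — holds.
U has to finish before Z starts — holds.
U has to be done by Thu — holds.
N is restricted to Wed through Fri — holds.
D can only go in Tue to Fri — holds.
H can only go in Wed to Thu — holds.
S has to be done by Thu — holds.
R must fall between Thu and Fri — violated.
S has to finish before N starts — holds.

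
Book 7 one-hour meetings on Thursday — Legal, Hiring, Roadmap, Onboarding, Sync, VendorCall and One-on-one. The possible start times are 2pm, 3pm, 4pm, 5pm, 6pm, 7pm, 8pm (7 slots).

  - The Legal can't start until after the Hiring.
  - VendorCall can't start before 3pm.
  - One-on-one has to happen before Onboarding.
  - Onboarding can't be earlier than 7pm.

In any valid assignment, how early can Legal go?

Precedence pushes Legal to at least 3pm.
Legal at 3pm is achievable: Legal -> 3pm; Roadmap -> 2pm; Onboarding -> 7pm; Hiring -> 2pm; Sync -> 2pm; VendorCall -> 3pm; One-on-one -> 2pm.

3pm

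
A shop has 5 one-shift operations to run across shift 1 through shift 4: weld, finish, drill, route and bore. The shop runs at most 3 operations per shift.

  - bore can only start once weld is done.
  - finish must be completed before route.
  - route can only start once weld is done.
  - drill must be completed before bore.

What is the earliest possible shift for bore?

shift 2

Precedence pushes bore to at least shift 2.
bore at shift 2 is achievable: bore in shift 2, drill in shift 1, weld in shift 1, route in shift 2, finish in shift 1.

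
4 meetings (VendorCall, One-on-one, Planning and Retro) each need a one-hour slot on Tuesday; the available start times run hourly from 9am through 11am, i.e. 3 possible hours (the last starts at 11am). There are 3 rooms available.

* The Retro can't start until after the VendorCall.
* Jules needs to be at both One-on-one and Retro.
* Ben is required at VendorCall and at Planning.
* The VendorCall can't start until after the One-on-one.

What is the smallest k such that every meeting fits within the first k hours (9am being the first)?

The precedence chain requires at least 3 distinct hours.
With at most 3 per hour and 4 meetings, at least 2 hours are needed.
3 works (last occupied hour: 11am): for example One-on-one in 9am; Retro in 11am; VendorCall in 10am; Planning in 9am.

3 hours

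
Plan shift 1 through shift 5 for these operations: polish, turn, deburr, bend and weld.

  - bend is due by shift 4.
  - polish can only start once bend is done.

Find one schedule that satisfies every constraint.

bend in shift 1; weld in shift 1; turn in shift 1; polish in shift 2; deburr in shift 1

Checking: bend(shift 1) before polish(shift 2); bend=shift 1 in [shift 1,shift 4].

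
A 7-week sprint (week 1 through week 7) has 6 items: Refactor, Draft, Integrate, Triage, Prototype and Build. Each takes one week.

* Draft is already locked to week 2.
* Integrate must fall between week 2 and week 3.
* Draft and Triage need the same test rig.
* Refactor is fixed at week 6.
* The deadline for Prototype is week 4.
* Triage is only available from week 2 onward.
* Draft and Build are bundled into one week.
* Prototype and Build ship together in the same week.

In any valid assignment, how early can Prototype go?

week 2

Prototype must be in the same week as Draft, which can't be before week 2, so Prototype is at least week 2; Prototype's own window allows nothing later than week 4; Prototype must be in the same week as Draft, which can't be after week 2, so Prototype is at most week 2.
Prototype at week 2 is achievable: Draft in week 2; Build in week 2; Triage in week 3; Prototype in week 2; Integrate in week 2; Refactor in week 6.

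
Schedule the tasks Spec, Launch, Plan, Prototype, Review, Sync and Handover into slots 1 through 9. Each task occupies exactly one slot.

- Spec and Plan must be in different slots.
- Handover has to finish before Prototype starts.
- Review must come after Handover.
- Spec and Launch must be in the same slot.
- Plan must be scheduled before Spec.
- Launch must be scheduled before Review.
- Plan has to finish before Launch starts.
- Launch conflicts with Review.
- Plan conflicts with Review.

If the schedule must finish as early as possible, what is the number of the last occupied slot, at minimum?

The precedence chain requires at least 3 distinct slots.
3 works (last occupied slot: 3): for example Spec -> 2; Sync -> 1; Handover -> 1; Plan -> 1; Prototype -> 2; Launch -> 2; Review -> 3.

3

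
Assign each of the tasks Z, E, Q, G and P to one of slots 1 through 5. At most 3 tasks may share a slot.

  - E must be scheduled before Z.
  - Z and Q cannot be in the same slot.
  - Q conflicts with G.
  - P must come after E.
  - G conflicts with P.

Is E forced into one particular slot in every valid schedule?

E can be 1 (e.g. E in 1, P in 2, Q in 1, G in 3, Z in 2) or 2 (e.g. Z=3, E=2, P=3, Q=1, G=2).

No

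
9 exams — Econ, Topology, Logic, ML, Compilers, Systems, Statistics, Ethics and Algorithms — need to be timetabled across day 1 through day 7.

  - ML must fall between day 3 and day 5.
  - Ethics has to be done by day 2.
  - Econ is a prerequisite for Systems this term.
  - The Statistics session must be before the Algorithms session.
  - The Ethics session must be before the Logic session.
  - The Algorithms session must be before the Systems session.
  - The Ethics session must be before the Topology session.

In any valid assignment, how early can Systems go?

day 3

Precedence pushes Systems to at least day 3.
Systems at day 3 is achievable: Econ in day 1, ML in day 3, Systems in day 3, Topology in day 2, Statistics in day 1, Logic in day 2, Ethics in day 1, Compilers in day 1, Algorithms in day 2.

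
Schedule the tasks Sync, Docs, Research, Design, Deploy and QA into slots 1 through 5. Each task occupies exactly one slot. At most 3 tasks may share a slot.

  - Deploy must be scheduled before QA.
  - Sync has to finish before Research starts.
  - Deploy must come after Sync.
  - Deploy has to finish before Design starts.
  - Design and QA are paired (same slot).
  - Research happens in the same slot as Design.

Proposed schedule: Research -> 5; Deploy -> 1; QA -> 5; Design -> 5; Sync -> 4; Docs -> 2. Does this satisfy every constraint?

At most 3 tasks may share a slot — holds.
Design and QA are paired (same slot) — holds.
Deploy must be scheduled before QA — holds.
Deploy must come after Sync — violated.
Research happens in the same slot as Design — holds.
Sync has to finish before Research starts — holds.
Deploy has to finish before Design starts — holds.

No — it violates: Deploy must come after Sync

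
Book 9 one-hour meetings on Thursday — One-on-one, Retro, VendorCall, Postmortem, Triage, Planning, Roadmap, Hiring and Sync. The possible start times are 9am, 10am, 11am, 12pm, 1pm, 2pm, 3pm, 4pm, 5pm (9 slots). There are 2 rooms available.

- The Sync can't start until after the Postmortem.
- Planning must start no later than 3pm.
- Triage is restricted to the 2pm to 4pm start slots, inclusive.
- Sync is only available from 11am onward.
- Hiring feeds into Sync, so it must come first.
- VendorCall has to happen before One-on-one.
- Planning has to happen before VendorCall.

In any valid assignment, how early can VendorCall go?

10am

Precedence pushes VendorCall to at least 10am; downstream work caps VendorCall at 4pm.
VendorCall at 10am is achievable: Triage=2pm; VendorCall=10am; One-on-one=11am; Roadmap=12pm; Retro=12pm; Sync=11am; Planning=9am; Postmortem=9am; Hiring=10am.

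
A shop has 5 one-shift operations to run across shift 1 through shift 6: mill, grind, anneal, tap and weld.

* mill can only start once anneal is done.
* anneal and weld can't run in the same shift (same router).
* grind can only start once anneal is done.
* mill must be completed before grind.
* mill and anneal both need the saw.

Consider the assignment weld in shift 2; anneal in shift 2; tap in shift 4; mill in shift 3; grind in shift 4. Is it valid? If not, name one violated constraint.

mill must be completed before grind — holds.
mill can only start once anneal is done — holds.
mill and anneal both need the saw — holds.
grind can only start once anneal is done — holds.
anneal and weld can't run in the same shift (same router) — violated.

No. anneal and weld can't run in the same shift (same router) is not satisfied.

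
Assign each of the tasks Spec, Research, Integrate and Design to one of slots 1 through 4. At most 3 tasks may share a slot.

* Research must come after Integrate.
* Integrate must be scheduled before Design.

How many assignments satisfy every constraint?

Splitting on Spec: it can be 1 (14), 2 (14), 3 (14), 4 (14). Listing each branch's schedules as (Research, Integrate, Design):
Spec=1: (2,1,2) (2,1,3) (2,1,4) (3,1,2) (3,1,3) (3,1,4) (3,2,3) (3,2,4) (4,1,2) (4,1,3) (4,1,4) (4,2,3) (4,2,4) (4,3,4) — 14.
Spec=2: (2,1,2) (2,1,3) (2,1,4) (3,1,2) (3,1,3) (3,1,4) (3,2,3) (3,2,4) (4,1,2) (4,1,3) (4,1,4) (4,2,3) (4,2,4) (4,3,4) — 14.
Spec=3: (2,1,2) (2,1,3) (2,1,4) (3,1,2) (3,1,3) (3,1,4) (3,2,3) (3,2,4) (4,1,2) (4,1,3) (4,1,4) (4,2,3) (4,2,4) (4,3,4) — 14.
Spec=4: (2,1,2) (2,1,3) (2,1,4) (3,1,2) (3,1,3) (3,1,4) (3,2,3) (3,2,4) (4,1,2) (4,1,3) (4,1,4) (4,2,3) (4,2,4) (4,3,4) — 14.
Summing: 14 + 14 + 14 + 14 = 56.

56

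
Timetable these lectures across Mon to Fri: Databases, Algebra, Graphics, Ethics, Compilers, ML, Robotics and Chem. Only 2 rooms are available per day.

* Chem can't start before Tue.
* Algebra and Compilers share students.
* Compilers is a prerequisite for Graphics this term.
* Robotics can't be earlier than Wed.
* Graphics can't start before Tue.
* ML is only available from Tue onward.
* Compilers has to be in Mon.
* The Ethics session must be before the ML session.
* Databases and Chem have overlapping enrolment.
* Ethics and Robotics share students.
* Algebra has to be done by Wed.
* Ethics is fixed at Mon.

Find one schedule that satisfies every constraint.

Compilers -> Mon; Graphics -> Tue; Algebra -> Tue; Chem -> Thu; Databases -> Fri; Ethics -> Mon; Robotics -> Wed; ML -> Wed

Checking: Compilers(Mon) before Graphics(Tue); Ethics(Mon) before ML(Wed); Ethics(Mon) != Robotics(Wed); Algebra(Tue) != Compilers(Mon); Databases(Fri) != Chem(Thu); Chem=Thu in [Tue,Fri]; ML=Wed in [Tue,Fri]; Algebra=Tue in [Mon,Wed]; Graphics=Tue in [Tue,Fri]; Compilers=Mon in [Mon,Mon]; Robotics=Wed in [Wed,Fri]; Ethics=Mon in [Mon,Mon]; max 2 per day (cap 2).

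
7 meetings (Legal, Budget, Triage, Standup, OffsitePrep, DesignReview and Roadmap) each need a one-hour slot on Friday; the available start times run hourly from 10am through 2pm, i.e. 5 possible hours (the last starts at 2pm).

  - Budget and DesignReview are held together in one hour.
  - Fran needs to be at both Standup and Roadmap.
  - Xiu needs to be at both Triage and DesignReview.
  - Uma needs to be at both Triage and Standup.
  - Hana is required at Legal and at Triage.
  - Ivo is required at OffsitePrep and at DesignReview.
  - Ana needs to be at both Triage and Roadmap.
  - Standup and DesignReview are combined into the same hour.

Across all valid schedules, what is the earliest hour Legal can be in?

10am

Legal at 10am is achievable: Standup in 10am, Roadmap in 12pm, Legal in 10am, OffsitePrep in 11am, DesignReview in 10am, Budget in 10am, Triage in 11am.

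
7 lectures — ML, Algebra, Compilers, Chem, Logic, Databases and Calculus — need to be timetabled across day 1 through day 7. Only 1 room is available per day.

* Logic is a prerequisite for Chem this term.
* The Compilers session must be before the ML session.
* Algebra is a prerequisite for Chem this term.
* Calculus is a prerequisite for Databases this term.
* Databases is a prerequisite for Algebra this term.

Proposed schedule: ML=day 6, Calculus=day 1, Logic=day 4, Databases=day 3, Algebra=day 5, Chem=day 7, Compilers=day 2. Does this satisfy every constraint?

Valid

Algebra is a prerequisite for Chem this term — holds.
Logic is a prerequisite for Chem this term — holds.
Databases is a prerequisite for Algebra this term — holds.
Only 1 room is available per day — holds.
The Compilers session must be before the ML session — holds.
Calculus is a prerequisite for Databases this term — holds.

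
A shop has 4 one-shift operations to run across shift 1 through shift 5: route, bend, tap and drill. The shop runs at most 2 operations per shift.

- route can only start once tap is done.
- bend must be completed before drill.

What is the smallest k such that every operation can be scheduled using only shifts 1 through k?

The precedence chain requires at least 2 distinct shifts.
With at most 2 per shift and 4 operations, at least 2 shifts are needed.
2 works (last occupied shift: shift 2): for example bend=shift 1; tap=shift 1; drill=shift 2; route=shift 2.

2 shifts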